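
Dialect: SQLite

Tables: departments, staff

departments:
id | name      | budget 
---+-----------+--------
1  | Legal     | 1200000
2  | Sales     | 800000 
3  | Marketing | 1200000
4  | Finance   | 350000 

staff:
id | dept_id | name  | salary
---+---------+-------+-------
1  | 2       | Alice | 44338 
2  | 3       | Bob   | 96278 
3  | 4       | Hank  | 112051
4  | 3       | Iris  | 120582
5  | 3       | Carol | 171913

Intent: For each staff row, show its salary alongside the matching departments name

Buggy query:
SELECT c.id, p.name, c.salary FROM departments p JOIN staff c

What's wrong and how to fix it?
Bug: Missing join condition: each staff row is matched to all departments rows instead of just its own

Fix: Add ON c.dept_id = p.id to the JOIN

Corrected query:
SELECT c.id, p.name, c.salary FROM departments p JOIN staff c ON c.dept_id = p.id

Result:
id | name      | salary
---+-----------+-------
1  | Sales     | 44338 
2  | Marketing | 96278 
3  | Finance   | 112051
4  | Marketing | 120582
5  | Marketing | 171913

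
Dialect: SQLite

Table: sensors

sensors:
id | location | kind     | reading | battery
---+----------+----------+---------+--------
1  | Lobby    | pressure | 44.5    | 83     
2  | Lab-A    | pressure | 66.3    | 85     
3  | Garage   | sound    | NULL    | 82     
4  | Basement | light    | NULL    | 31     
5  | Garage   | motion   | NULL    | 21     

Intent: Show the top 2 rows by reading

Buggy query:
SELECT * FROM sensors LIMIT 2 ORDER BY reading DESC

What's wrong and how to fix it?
Bug: ORDER BY cannot follow LIMIT; LIMIT is the final clause

Fix: Sort with ORDER BY, then apply LIMIT

Corrected query:
SELECT * FROM sensors ORDER BY reading DESC LIMIT 2

Result:
id | location | kind     | reading | battery
---+----------+----------+---------+--------
2  | Lab-A    | pressure | 66.3    | 85     
1  | Lobby    | pressure | 44.5    | 83     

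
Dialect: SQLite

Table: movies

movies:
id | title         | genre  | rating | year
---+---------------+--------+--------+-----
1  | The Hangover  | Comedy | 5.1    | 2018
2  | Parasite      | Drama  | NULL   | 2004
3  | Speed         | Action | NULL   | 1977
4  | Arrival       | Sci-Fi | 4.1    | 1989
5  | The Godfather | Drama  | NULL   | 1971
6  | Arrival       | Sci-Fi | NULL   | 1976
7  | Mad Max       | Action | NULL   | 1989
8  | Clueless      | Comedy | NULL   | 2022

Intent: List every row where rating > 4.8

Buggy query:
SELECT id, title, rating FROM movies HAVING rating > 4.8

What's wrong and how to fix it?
Bug: This is a non-aggregate query (no GROUP BY, no aggregates), so in SQLite the HAVING clause is invalid here; a row-level condition belongs in WHERE

Fix: Use WHERE for row-level filtering

Corrected query:
SELECT id, title, rating FROM movies WHERE rating > 4.8

Result:
id | title        | rating
---+--------------+-------
1  | The Hangover | 5.1   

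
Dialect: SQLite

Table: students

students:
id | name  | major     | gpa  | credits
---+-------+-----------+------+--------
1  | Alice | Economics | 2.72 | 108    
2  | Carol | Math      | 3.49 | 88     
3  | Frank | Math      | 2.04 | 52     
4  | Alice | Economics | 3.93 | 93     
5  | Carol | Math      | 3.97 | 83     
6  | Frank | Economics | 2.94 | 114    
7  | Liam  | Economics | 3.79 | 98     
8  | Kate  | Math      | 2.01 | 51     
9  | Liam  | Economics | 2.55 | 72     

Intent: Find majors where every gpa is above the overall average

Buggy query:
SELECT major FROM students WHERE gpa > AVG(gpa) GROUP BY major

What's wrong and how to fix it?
Bug: AVG() is an aggregate; it can't sit directly in WHERE

Fix: Compute the overall average in a scalar subquery and compare each group's MIN against it in HAVING

Corrected query:
SELECT major FROM students GROUP BY major HAVING MIN(gpa) > (SELECT AVG(gpa) FROM students)

Result:
(no rows)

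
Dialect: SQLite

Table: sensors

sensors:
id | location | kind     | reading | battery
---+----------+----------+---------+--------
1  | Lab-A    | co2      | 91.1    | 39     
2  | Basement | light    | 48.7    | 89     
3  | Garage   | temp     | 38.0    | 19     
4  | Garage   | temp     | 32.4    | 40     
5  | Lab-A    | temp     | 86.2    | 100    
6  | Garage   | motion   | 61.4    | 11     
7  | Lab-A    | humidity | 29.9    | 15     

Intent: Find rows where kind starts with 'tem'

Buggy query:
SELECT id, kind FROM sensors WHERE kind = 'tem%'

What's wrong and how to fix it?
Bug: '=' compares the literal string including the % character; pattern matching needs LIKE

Fix: Replace '=' with LIKE so 'tem%' is treated as a pattern

Corrected query:
SELECT id, kind FROM sensors WHERE kind LIKE 'tem%'

Result:
id | kind
---+-----
3  | temp
4  | temp
5  | temp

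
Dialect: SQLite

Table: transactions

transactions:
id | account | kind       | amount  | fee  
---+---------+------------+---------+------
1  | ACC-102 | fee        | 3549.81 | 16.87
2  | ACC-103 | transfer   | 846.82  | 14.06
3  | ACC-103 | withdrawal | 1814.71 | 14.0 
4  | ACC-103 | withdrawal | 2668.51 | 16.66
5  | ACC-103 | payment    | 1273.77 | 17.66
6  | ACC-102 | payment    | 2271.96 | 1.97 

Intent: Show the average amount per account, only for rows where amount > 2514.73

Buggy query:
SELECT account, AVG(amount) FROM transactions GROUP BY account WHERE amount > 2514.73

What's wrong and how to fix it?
Bug: Row-level WHERE must come before GROUP BY in the clause order

Fix: Move the WHERE clause before GROUP BY

Corrected query:
SELECT account, AVG(amount) FROM transactions WHERE amount > 2514.73 GROUP BY account

Result:
account | AVG(amount)
--------+------------
ACC-102 | 3549.81    
ACC-103 | 2668.51    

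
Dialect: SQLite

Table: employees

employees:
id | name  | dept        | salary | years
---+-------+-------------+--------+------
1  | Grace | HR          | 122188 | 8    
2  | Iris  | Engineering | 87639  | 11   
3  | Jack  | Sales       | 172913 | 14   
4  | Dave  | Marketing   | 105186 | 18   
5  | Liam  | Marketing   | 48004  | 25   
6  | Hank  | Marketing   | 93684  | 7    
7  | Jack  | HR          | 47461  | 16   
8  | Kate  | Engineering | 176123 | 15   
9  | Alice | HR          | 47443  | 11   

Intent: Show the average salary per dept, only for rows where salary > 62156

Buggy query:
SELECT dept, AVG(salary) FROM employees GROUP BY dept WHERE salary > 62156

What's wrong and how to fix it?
Bug: WHERE cannot follow GROUP BY

Fix: Move the WHERE clause before GROUP BY

Corrected query:
SELECT dept, AVG(salary) FROM employees WHERE salary > 62156 GROUP BY dept

Result:
dept        | AVG(salary)
------------+------------
Engineering | 131881     
HR          | 122188     
Marketing   | 99435      
Sales       | 172913     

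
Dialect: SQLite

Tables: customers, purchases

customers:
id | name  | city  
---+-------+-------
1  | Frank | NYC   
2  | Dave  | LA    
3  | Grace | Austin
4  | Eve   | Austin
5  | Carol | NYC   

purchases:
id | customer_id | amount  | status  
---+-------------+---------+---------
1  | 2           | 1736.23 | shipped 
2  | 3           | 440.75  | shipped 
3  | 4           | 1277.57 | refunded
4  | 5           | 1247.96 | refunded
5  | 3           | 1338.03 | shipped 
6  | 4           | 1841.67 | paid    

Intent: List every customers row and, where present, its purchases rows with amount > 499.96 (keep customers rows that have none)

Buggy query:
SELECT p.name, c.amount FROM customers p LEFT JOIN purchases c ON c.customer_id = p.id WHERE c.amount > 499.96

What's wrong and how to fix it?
Bug: Filtering c.amount in WHERE discards the NULL rows produced by LEFT JOIN, turning it into an inner join

Fix: Put 'c.amount > 499.96' in the JOIN's ON clause instead of WHERE

Corrected query:
SELECT p.name, c.amount FROM customers p LEFT JOIN purchases c ON c.customer_id = p.id AND c.amount > 499.96

Result:
name  | amount 
------+--------
Frank | NULL   
Dave  | 1736.23
Grace | 1338.03
Eve   | 1277.57
Eve   | 1841.67
Carol | 1247.96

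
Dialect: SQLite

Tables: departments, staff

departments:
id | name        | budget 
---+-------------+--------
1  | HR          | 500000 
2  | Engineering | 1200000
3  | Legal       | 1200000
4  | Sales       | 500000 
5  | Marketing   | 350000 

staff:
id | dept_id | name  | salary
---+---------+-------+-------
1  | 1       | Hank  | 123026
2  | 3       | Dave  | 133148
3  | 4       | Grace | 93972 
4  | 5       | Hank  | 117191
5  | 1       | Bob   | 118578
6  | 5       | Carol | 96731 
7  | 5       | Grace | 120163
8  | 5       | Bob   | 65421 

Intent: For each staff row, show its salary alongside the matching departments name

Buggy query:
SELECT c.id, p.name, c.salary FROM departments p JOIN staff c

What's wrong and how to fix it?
Bug: Missing join condition: each staff row is matched to all departments rows instead of just its own

Fix: Add ON c.dept_id = p.id to the JOIN

Corrected query:
SELECT c.id, p.name, c.salary FROM departments p JOIN staff c ON c.dept_id = p.id

Result:
id | name      | salary
---+-----------+-------
1  | HR        | 123026
2  | Legal     | 133148
3  | Sales     | 93972 
4  | Marketing | 117191
5  | HR        | 118578
6  | Marketing | 96731 
7  | Marketing | 120163
8  | Marketing | 65421 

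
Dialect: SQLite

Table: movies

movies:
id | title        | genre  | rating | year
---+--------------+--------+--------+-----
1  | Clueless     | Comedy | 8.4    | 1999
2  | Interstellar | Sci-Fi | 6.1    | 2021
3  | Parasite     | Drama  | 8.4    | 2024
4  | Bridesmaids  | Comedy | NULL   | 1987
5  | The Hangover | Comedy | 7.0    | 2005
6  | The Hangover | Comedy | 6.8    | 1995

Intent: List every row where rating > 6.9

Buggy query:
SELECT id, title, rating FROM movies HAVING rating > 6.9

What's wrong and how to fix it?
Bug: HAVING filters the output of aggregation, but this query has no GROUP BY and no aggregate functions, so SQLite rejects it (HAVING clause on a non-aggregate query); the condition here is per row

Fix: Replace HAVING with WHERE since the condition applies to individual rows

Corrected query:
SELECT id, title, rating FROM movies WHERE rating > 6.9

Result:
id | title        | rating
---+--------------+-------
1  | Clueless     | 8.4   
3  | Parasite     | 8.4   
5  | The Hangover | 7     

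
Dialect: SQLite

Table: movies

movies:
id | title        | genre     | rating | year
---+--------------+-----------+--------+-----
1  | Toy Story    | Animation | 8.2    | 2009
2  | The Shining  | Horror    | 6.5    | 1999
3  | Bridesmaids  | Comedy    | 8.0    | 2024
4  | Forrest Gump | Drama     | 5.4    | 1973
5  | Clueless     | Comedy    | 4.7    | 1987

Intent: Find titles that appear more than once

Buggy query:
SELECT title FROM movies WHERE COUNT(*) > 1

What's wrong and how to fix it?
Bug: COUNT(*) is an aggregate and cannot be used in WHERE

Fix: GROUP BY title, then filter groups with HAVING COUNT(*) > 1

Corrected query:
SELECT title FROM movies GROUP BY title HAVING COUNT(*) > 1

Result:
(no rows)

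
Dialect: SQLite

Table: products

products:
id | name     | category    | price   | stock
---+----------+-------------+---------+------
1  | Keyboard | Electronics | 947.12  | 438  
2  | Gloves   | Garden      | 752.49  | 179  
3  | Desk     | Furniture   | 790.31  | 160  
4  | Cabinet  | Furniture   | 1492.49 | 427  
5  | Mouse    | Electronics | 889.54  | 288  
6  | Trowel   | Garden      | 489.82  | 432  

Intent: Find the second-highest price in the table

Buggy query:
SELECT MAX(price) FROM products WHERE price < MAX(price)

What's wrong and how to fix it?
Bug: The inner MAX is an aggregate inside WHERE, which is not allowed

Fix: Put the inner MAX in a scalar subquery

Corrected query:
SELECT MAX(price) FROM products WHERE price < (SELECT MAX(price) FROM products)

Result:
MAX(price)
----------
947.12    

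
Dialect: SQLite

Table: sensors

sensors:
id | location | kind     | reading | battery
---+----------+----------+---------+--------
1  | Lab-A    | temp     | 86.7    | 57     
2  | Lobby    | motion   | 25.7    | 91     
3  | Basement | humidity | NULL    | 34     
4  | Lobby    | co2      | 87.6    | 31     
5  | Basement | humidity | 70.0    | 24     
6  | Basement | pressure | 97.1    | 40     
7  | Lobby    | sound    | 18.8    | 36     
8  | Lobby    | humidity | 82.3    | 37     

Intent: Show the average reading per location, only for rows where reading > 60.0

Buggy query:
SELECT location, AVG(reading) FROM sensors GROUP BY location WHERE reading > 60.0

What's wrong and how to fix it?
Bug: WHERE cannot follow GROUP BY

Fix: Move the WHERE clause before GROUP BY

Corrected query:
SELECT location, AVG(reading) FROM sensors WHERE reading > 60.0 GROUP BY location

Result:
location | AVG(reading)
---------+-------------
Basement | 83.55       
Lab-A    | 86.7        
Lobby    | 84.95       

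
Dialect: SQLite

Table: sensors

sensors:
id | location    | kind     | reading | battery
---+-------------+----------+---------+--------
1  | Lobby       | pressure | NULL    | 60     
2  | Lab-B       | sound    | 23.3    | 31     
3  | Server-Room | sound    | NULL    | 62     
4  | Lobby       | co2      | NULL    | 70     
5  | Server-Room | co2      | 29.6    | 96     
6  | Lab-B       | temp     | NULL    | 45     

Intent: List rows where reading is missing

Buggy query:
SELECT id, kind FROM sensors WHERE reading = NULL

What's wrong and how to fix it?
Bug: '= NULL' is always unknown in SQL three-valued logic, so no rows match

Fix: Use IS NULL to test for NULL

Corrected query:
SELECT id, kind FROM sensors WHERE reading IS NULL

Result:
id | kind    
---+---------
1  | pressure
3  | sound   
4  | co2     
6  | temp    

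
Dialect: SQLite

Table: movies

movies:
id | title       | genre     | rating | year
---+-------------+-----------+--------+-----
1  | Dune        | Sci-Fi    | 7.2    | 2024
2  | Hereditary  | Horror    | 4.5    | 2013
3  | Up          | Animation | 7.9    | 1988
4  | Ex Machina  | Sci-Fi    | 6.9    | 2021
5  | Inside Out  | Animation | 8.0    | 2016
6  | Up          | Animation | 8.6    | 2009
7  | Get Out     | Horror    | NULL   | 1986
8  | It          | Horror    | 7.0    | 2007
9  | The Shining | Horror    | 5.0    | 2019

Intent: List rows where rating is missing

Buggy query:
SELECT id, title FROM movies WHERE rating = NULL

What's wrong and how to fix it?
Bug: '= NULL' is always unknown in SQL three-valued logic, so no rows match

Fix: Replace '= NULL' with 'IS NULL'

Corrected query:
SELECT id, title FROM movies WHERE rating IS NULL

Result:
id | title  
---+--------
7  | Get Out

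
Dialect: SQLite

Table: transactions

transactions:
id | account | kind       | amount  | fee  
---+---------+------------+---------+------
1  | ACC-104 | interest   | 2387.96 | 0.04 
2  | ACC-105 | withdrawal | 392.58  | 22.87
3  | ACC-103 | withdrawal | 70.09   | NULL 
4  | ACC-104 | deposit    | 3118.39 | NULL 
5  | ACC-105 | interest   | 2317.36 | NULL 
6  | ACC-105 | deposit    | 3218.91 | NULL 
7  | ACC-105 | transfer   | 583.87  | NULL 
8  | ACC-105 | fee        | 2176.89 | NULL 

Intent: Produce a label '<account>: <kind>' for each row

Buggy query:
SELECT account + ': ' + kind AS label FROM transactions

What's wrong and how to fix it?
Bug: SQLite uses || for string concatenation; + coerces text to numbers (yielding 0)

Fix: Replace + with || to concatenate text

Corrected query:
SELECT account || ': ' || kind AS label FROM transactions

Result:
label              
-------------------
ACC-104: interest  
ACC-105: withdrawal
ACC-103: withdrawal
ACC-104: deposit   
ACC-105: interest  
ACC-105: deposit   
ACC-105: transfer  
ACC-105: fee       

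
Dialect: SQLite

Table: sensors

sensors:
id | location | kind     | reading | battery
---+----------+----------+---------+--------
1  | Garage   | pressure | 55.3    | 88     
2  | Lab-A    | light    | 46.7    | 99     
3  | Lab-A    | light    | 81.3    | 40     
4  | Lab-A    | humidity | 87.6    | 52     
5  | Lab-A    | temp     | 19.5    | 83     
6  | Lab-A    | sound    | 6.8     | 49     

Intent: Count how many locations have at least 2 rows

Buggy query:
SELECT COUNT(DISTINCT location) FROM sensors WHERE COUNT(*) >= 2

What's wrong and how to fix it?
Bug: WHERE filters individual rows, not groups, so a group-level COUNT is invalid there

Fix: Group first with HAVING COUNT(*) >= 2, then COUNT the resulting groups

Corrected query:
SELECT COUNT(*) FROM (SELECT location FROM sensors GROUP BY location HAVING COUNT(*) >= 2)

Result:
COUNT(*)
--------
1       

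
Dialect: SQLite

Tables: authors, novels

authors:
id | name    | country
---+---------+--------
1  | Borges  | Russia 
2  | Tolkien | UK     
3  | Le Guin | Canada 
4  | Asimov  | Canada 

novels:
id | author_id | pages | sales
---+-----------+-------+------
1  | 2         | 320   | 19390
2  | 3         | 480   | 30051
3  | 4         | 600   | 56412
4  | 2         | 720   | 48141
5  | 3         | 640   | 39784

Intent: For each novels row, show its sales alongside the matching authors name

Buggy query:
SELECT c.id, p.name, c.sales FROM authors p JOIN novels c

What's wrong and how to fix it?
Bug: JOIN with no ON clause produces a cartesian product; every novels row pairs with every authors row

Fix: Add ON c.author_id = p.id to the JOIN

Corrected query:
SELECT c.id, p.name, c.sales FROM authors p JOIN novels c ON c.author_id = p.id

Result:
id | name    | sales
---+---------+------
1  | Tolkien | 19390
2  | Le Guin | 30051
3  | Asimov  | 56412
4  | Tolkien | 48141
5  | Le Guin | 39784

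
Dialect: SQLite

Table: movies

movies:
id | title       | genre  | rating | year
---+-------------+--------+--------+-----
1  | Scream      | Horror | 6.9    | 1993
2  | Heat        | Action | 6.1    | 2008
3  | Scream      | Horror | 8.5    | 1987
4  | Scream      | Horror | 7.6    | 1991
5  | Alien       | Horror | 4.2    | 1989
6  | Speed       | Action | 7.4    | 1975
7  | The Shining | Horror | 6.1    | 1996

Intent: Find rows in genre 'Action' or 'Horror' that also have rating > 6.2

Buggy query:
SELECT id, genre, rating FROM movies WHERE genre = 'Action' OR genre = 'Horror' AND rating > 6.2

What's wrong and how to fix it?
Bug: Without parentheses, AND is evaluated before OR, so the rating filter only applies to the 'Horror' branch

Fix: Group the OR with parentheses (or use IN), then AND the threshold

Corrected query:
SELECT id, genre, rating FROM movies WHERE (genre = 'Action' OR genre = 'Horror') AND rating > 6.2

Result:
id | genre  | rating
---+--------+-------
1  | Horror | 6.9   
3  | Horror | 8.5   
4  | Horror | 7.6   
6  | Action | 7.4   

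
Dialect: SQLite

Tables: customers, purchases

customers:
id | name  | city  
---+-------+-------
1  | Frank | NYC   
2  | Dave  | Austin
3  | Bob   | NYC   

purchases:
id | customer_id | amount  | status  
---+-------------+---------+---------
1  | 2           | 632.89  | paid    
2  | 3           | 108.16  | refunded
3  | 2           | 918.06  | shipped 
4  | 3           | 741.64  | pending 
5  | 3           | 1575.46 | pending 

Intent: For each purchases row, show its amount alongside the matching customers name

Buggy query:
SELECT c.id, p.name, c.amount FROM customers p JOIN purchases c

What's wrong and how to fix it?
Bug: JOIN with no ON clause produces a cartesian product; every purchases row pairs with every customers row

Fix: Add ON c.customer_id = p.id to the JOIN

Corrected query:
SELECT c.id, p.name, c.amount FROM customers p JOIN purchases c ON c.customer_id = p.id

Result:
id | name | amount 
---+------+--------
1  | Dave | 632.89 
2  | Bob  | 108.16 
3  | Dave | 918.06 
4  | Bob  | 741.64 
5  | Bob  | 1575.46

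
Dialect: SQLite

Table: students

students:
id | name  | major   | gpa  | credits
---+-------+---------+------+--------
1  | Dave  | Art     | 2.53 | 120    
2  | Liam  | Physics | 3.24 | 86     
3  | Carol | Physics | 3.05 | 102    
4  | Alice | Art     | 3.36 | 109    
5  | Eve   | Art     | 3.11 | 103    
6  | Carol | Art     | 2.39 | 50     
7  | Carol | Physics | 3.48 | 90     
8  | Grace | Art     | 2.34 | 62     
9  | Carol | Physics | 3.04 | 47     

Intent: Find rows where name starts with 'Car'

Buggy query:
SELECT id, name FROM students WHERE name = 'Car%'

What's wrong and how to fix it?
Bug: '=' compares the literal string including the % character; pattern matching needs LIKE

Fix: Use LIKE for wildcard pattern matching

Corrected query:
SELECT id, name FROM students WHERE name LIKE 'Car%'

Result:
id | name 
---+------
3  | Carol
6  | Carol
7  | Carol
9  | Carol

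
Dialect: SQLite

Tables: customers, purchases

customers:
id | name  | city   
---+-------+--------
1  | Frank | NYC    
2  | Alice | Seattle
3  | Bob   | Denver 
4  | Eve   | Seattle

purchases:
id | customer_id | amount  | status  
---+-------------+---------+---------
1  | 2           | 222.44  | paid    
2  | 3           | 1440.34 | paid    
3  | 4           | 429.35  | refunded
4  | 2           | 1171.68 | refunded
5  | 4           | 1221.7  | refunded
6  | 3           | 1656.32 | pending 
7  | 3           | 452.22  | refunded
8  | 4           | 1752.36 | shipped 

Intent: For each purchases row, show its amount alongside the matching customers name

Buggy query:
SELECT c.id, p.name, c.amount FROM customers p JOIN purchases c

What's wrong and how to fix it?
Bug: Missing join condition: each purchases row is matched to all customers rows instead of just its own

Fix: Add ON c.customer_id = p.id to the JOIN

Corrected query:
SELECT c.id, p.name, c.amount FROM customers p JOIN purchases c ON c.customer_id = p.id

Result:
id | name  | amount 
---+-------+--------
1  | Alice | 222.44 
2  | Bob   | 1440.34
3  | Eve   | 429.35 
4  | Alice | 1171.68
5  | Eve   | 1221.7 
6  | Bob   | 1656.32
7  | Bob   | 452.22 
8  | Eve   | 1752.36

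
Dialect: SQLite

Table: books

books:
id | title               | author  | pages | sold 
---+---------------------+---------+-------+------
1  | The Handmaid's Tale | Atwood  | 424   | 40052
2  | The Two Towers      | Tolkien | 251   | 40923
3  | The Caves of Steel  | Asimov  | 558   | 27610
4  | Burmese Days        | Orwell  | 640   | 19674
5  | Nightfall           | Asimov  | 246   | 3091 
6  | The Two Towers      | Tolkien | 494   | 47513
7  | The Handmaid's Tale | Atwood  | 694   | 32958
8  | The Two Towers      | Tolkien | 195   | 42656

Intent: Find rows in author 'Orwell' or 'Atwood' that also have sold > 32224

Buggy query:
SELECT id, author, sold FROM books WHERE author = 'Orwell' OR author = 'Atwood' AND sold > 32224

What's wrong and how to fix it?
Bug: AND binds tighter than OR, so this parses as author = 'Orwell' OR (author = 'Atwood' AND sold > 32224)

Fix: Group the OR with parentheses (or use IN), then AND the threshold

Corrected query:
SELECT id, author, sold FROM books WHERE (author = 'Orwell' OR author = 'Atwood') AND sold > 32224

Result:
id | author | sold 
---+--------+------
1  | Atwood | 40052
7  | Atwood | 32958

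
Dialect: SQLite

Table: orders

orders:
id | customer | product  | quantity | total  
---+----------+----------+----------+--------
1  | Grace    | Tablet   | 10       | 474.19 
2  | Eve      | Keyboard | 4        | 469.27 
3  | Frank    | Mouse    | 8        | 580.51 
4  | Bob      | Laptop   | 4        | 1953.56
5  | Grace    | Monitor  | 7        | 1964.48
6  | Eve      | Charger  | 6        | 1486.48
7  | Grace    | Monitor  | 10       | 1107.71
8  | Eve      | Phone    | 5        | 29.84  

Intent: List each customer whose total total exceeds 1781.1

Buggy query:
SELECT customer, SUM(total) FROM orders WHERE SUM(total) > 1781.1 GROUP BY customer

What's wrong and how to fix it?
Bug: SUM(total) is an aggregate, but WHERE filters rows before aggregation

Fix: Move the aggregate condition to a HAVING clause

Corrected query:
SELECT customer, SUM(total) FROM orders GROUP BY customer HAVING SUM(total) > 1781.1

Result:
customer | SUM(total)
---------+-----------
Bob      | 1953.56   
Eve      | 1985.59   
Grace    | 3546.38   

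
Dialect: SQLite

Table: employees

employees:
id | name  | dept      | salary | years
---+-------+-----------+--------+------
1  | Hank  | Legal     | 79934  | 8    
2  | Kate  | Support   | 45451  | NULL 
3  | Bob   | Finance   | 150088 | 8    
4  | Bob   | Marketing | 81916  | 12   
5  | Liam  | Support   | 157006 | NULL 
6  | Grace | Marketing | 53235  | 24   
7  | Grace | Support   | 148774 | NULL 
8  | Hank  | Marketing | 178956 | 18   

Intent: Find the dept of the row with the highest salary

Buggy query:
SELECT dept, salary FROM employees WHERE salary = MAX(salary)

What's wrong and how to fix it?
Bug: WHERE is evaluated per row; an aggregate over the whole table isn't defined there

Fix: Use a subquery: WHERE salary = (SELECT MAX(salary) FROM employees)

Corrected query:
SELECT dept, salary FROM employees WHERE salary = (SELECT MAX(salary) FROM employees)

Result:
dept      | salary
----------+-------
Marketing | 178956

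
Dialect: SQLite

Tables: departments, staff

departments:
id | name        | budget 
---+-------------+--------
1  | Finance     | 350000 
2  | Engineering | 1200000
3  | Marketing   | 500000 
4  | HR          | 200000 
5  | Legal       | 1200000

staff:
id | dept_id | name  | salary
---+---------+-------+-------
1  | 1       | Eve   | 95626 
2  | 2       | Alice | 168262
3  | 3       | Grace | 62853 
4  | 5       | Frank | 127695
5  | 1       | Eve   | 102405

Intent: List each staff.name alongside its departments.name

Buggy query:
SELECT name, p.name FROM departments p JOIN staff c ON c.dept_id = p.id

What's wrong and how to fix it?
Bug: 'name' exists in both joined tables, so the database can't tell which one is meant

Fix: Prefix ambiguous columns with the table alias

Corrected query:
SELECT c.name, p.name FROM departments p JOIN staff c ON c.dept_id = p.id

Result:
name  | name       
------+------------
Eve   | Finance    
Alice | Engineering
Grace | Marketing  
Frank | Legal      
Eve   | Finance    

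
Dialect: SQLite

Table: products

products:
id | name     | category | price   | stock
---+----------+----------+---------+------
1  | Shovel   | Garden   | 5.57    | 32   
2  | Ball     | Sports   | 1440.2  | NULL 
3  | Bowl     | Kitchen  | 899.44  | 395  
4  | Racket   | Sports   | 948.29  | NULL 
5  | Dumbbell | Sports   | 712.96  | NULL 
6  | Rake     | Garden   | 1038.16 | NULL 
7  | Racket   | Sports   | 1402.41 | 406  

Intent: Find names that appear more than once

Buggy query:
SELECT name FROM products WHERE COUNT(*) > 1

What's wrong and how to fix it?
Bug: WHERE can't reference COUNT(*); aggregates are computed after WHERE

Fix: Group first, then use HAVING for the count condition

Corrected query:
SELECT name FROM products GROUP BY name HAVING COUNT(*) > 1

Result:
name  
------
Racket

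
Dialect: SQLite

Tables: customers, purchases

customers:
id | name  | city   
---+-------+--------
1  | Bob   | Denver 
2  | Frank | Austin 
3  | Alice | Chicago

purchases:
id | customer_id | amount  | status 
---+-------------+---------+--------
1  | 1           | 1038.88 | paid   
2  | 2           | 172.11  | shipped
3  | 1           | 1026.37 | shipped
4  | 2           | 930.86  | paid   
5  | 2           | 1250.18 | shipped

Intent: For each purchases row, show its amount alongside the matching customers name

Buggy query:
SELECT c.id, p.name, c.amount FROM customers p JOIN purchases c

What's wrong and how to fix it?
Bug: JOIN with no ON clause produces a cartesian product; every purchases row pairs with every customers row

Fix: Specify the join condition linking the foreign key to the parent id

Corrected query:
SELECT c.id, p.name, c.amount FROM customers p JOIN purchases c ON c.customer_id = p.id

Result:
id | name  | amount 
---+-------+--------
1  | Bob   | 1038.88
2  | Frank | 172.11 
3  | Bob   | 1026.37
4  | Frank | 930.86 
5  | Frank | 1250.18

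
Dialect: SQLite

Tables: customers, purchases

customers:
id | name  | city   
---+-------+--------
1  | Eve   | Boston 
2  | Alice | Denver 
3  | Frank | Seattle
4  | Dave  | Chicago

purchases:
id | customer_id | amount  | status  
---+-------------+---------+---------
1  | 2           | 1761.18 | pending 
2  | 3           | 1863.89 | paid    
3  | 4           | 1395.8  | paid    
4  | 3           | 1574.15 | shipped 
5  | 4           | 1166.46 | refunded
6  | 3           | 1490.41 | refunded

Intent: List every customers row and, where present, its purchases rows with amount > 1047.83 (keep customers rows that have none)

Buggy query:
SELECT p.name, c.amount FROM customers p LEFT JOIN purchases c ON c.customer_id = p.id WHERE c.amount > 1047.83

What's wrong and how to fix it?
Bug: A WHERE condition on the right-hand table after LEFT JOIN drops unmatched parents

Fix: Put 'c.amount > 1047.83' in the JOIN's ON clause instead of WHERE

Corrected query:
SELECT p.name, c.amount FROM customers p LEFT JOIN purchases c ON c.customer_id = p.id AND c.amount > 1047.83

Result:
name  | amount 
------+--------
Eve   | NULL   
Alice | 1761.18
Frank | 1490.41
Frank | 1574.15
Frank | 1863.89
Dave  | 1166.46
Dave  | 1395.8 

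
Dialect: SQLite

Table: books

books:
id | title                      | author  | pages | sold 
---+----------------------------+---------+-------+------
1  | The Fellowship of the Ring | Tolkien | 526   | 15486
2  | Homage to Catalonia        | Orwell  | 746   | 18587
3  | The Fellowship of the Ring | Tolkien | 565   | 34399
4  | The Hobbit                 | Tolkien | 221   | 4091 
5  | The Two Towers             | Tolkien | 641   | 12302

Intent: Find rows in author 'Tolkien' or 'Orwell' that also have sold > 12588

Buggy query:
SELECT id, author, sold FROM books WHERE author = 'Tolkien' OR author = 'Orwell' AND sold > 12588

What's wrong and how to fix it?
Bug: AND binds tighter than OR, so this parses as author = 'Tolkien' OR (author = 'Orwell' AND sold > 12588)

Fix: Add parentheses around the OR so the AND applies to both alternatives

Corrected query:
SELECT id, author, sold FROM books WHERE (author = 'Tolkien' OR author = 'Orwell') AND sold > 12588

Result:
id | author  | sold 
---+---------+------
1  | Tolkien | 15486
2  | Orwell  | 18587
3  | Tolkien | 34399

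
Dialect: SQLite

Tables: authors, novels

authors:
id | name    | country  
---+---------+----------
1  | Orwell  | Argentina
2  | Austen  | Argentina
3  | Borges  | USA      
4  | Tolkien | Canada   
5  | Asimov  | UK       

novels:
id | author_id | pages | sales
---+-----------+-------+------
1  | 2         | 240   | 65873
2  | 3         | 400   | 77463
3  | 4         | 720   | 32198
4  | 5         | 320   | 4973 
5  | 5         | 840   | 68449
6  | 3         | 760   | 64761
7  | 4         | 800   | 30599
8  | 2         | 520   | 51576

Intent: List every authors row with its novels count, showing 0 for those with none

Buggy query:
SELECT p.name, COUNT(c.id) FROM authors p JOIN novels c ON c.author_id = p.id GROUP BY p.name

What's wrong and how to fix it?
Bug: An inner join excludes parents with zero children

Fix: Switch to LEFT JOIN to retain unmatched parent rows

Corrected query:
SELECT p.name, COUNT(c.id) FROM authors p LEFT JOIN novels c ON c.author_id = p.id GROUP BY p.name

Result:
name    | COUNT(c.id)
--------+------------
Asimov  | 2          
Austen  | 2          
Borges  | 2          
Orwell  | 0          
Tolkien | 2          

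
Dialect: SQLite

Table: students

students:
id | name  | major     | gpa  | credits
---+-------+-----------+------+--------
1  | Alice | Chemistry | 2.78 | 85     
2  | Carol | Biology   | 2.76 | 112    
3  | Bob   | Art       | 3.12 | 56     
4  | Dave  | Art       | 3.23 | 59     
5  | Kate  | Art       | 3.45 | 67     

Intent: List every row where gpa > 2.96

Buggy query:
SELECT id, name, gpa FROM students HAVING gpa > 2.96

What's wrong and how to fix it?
Bug: HAVING filters the output of aggregation, but this query has no GROUP BY and no aggregate functions, so SQLite rejects it (HAVING clause on a non-aggregate query); the condition here is per row

Fix: Use WHERE for row-level filtering

Corrected query:
SELECT id, name, gpa FROM students WHERE gpa > 2.96

Result:
id | name | gpa 
---+------+-----
3  | Bob  | 3.12
4  | Dave | 3.23
5  | Kate | 3.45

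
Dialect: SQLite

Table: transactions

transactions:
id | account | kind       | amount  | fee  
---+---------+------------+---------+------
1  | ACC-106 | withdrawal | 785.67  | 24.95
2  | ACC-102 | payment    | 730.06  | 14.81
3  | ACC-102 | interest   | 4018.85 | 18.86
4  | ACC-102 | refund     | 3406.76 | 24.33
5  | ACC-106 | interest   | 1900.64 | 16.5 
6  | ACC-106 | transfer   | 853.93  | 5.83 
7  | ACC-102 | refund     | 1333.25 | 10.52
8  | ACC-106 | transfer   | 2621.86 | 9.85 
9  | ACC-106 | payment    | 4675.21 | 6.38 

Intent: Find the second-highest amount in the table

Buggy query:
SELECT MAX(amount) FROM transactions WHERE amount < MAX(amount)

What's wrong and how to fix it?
Bug: The inner MAX is an aggregate inside WHERE, which is not allowed

Fix: Put the inner MAX in a scalar subquery

Corrected query:
SELECT MAX(amount) FROM transactions WHERE amount < (SELECT MAX(amount) FROM transactions)

Result:
MAX(amount)
-----------
4018.85    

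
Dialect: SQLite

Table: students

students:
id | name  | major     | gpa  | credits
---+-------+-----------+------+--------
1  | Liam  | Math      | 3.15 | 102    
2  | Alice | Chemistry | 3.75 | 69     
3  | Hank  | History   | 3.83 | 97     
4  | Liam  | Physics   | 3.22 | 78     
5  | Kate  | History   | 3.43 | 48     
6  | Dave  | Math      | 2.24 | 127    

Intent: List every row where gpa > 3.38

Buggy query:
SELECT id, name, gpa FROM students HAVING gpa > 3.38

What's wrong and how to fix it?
Bug: This is a non-aggregate query (no GROUP BY, no aggregates), so in SQLite the HAVING clause is invalid here; a row-level condition belongs in WHERE

Fix: Use WHERE for row-level filtering

Corrected query:
SELECT id, name, gpa FROM students WHERE gpa > 3.38

Result:
id | name  | gpa 
---+-------+-----
2  | Alice | 3.75
3  | Hank  | 3.83
5  | Kate  | 3.43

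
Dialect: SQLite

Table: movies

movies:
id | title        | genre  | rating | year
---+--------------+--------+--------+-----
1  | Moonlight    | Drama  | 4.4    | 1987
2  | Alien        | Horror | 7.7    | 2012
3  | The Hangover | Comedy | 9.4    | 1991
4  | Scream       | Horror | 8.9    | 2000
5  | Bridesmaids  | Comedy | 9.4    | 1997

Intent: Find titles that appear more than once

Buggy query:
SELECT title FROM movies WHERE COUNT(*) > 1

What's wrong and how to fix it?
Bug: COUNT(*) is an aggregate and cannot be used in WHERE

Fix: Group first, then use HAVING for the count condition

Corrected query:
SELECT title FROM movies GROUP BY title HAVING COUNT(*) > 1

Result:
(no rows)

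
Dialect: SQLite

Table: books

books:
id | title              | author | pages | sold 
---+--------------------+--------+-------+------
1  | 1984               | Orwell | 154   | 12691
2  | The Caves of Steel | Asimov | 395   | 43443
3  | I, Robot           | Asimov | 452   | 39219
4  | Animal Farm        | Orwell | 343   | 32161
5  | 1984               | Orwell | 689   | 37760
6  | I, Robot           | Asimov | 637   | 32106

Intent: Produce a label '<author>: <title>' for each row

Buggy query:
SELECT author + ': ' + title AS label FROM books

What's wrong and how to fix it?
Bug: SQLite uses || for string concatenation; + coerces text to numbers (yielding 0)

Fix: Replace + with || to concatenate text

Corrected query:
SELECT author || ': ' || title AS label FROM books

Result:
label                     
--------------------------
Orwell: 1984              
Asimov: The Caves of Steel
Asimov: I, Robot          
Orwell: Animal Farm       
Orwell: 1984              
Asimov: I, Robot          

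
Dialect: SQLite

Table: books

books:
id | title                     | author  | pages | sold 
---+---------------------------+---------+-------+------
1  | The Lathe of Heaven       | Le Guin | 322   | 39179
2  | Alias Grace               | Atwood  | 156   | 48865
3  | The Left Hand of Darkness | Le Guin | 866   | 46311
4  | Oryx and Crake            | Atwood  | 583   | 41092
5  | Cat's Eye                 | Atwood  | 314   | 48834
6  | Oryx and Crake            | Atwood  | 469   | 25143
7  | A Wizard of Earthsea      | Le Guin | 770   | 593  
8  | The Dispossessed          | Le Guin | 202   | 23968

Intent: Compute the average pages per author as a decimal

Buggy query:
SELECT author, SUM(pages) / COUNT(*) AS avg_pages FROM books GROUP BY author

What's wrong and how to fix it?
Bug: SUM(pages) and COUNT(*) are both integers; the division truncates the fractional part

Fix: Multiply by 1.0 (or CAST to REAL) to force floating-point division

Corrected query:
SELECT author, SUM(pages) * 1.0 / COUNT(*) AS avg_pages FROM books GROUP BY author

Result:
author  | avg_pages
--------+----------
Atwood  | 380.5    
Le Guin | 540      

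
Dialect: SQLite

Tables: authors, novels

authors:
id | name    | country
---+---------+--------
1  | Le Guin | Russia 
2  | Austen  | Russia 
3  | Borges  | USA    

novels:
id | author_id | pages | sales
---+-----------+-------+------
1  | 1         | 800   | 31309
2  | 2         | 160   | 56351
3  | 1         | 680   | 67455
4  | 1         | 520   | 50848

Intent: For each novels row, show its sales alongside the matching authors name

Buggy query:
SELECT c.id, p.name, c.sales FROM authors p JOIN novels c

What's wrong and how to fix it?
Bug: JOIN with no ON clause produces a cartesian product; every novels row pairs with every authors row

Fix: Specify the join condition linking the foreign key to the parent id

Corrected query:
SELECT c.id, p.name, c.sales FROM authors p JOIN novels c ON c.author_id = p.id

Result:
id | name    | sales
---+---------+------
1  | Le Guin | 31309
2  | Austen  | 56351
3  | Le Guin | 67455
4  | Le Guin | 50848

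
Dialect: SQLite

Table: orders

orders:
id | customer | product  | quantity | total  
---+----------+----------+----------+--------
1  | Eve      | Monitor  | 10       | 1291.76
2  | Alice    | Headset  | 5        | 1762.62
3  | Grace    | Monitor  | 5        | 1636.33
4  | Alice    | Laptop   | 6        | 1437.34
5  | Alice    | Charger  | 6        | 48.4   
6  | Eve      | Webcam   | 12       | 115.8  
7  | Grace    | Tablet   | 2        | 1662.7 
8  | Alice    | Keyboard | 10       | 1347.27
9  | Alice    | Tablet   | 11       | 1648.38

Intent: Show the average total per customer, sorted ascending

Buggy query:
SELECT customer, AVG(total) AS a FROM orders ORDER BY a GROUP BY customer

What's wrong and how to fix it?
Bug: GROUP BY must precede ORDER BY

Fix: Move ORDER BY to the end, after GROUP BY

Corrected query:
SELECT customer, AVG(total) AS a FROM orders GROUP BY customer ORDER BY a

Result:
customer | a       
---------+---------
Eve      | 703.78  
Alice    | 1248.802
Grace    | 1649.515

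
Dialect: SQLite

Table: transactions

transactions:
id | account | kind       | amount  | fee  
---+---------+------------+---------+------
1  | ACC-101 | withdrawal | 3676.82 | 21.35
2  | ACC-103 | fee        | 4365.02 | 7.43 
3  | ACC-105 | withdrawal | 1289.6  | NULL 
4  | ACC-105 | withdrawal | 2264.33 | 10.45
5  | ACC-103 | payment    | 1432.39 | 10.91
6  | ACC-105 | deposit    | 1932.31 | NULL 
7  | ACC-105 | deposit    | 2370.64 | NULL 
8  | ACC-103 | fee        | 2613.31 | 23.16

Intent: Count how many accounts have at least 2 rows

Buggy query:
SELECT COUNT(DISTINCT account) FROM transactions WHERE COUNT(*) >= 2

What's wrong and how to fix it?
Bug: COUNT(*) cannot appear in WHERE; the per-group count doesn't exist yet

Fix: Use a subquery that GROUPs and filters with HAVING, then count its rows

Corrected query:
SELECT COUNT(*) FROM (SELECT account FROM transactions GROUP BY account HAVING COUNT(*) >= 2)

Result:
COUNT(*)
--------
2       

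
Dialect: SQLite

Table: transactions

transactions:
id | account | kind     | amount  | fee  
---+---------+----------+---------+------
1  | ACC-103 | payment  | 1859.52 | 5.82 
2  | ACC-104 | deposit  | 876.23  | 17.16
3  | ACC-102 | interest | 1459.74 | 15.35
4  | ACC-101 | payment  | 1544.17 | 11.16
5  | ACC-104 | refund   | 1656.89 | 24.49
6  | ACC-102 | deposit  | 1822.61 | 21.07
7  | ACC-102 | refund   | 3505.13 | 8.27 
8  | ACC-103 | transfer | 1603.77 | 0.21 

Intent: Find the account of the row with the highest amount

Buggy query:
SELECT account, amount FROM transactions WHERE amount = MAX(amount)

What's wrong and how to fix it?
Bug: MAX(amount) is an aggregate and cannot be used directly in WHERE

Fix: Use a subquery: WHERE amount = (SELECT MAX(amount) FROM transactions)

Corrected query:
SELECT account, amount FROM transactions WHERE amount = (SELECT MAX(amount) FROM transactions)

Result:
account | amount 
--------+--------
ACC-102 | 3505.13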